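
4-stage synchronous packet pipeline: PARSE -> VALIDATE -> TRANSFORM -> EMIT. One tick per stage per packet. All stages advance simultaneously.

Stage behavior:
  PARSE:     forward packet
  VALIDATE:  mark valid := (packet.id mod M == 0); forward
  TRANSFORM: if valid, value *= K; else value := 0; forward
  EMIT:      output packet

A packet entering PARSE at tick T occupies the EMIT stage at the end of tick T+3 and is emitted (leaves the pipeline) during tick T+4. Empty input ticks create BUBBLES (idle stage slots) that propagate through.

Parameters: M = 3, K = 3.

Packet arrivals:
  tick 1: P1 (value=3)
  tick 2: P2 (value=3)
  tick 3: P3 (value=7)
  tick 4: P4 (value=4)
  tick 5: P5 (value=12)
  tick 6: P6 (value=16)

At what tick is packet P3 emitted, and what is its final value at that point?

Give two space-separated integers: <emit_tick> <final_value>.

Answer: 7 21

Derivation:
Tick 1: [PARSE:P1(v=3,ok=F), VALIDATE:-, TRANSFORM:-, EMIT:-] out:-; in:P1
Tick 2: [PARSE:P2(v=3,ok=F), VALIDATE:P1(v=3,ok=F), TRANSFORM:-, EMIT:-] out:-; in:P2
Tick 3: [PARSE:P3(v=7,ok=F), VALIDATE:P2(v=3,ok=F), TRANSFORM:P1(v=0,ok=F), EMIT:-] out:-; in:P3
Tick 4: [PARSE:P4(v=4,ok=F), VALIDATE:P3(v=7,ok=T), TRANSFORM:P2(v=0,ok=F), EMIT:P1(v=0,ok=F)] out:-; in:P4
Tick 5: [PARSE:P5(v=12,ok=F), VALIDATE:P4(v=4,ok=F), TRANSFORM:P3(v=21,ok=T), EMIT:P2(v=0,ok=F)] out:P1(v=0); in:P5
Tick 6: [PARSE:P6(v=16,ok=F), VALIDATE:P5(v=12,ok=F), TRANSFORM:P4(v=0,ok=F), EMIT:P3(v=21,ok=T)] out:P2(v=0); in:P6
Tick 7: [PARSE:-, VALIDATE:P6(v=16,ok=T), TRANSFORM:P5(v=0,ok=F), EMIT:P4(v=0,ok=F)] out:P3(v=21); in:-
Tick 8: [PARSE:-, VALIDATE:-, TRANSFORM:P6(v=48,ok=T), EMIT:P5(v=0,ok=F)] out:P4(v=0); in:-
Tick 9: [PARSE:-, VALIDATE:-, TRANSFORM:-, EMIT:P6(v=48,ok=T)] out:P5(v=0); in:-
Tick 10: [PARSE:-, VALIDATE:-, TRANSFORM:-, EMIT:-] out:P6(v=48); in:-
P3: arrives tick 3, valid=True (id=3, id%3=0), emit tick 7, final value 21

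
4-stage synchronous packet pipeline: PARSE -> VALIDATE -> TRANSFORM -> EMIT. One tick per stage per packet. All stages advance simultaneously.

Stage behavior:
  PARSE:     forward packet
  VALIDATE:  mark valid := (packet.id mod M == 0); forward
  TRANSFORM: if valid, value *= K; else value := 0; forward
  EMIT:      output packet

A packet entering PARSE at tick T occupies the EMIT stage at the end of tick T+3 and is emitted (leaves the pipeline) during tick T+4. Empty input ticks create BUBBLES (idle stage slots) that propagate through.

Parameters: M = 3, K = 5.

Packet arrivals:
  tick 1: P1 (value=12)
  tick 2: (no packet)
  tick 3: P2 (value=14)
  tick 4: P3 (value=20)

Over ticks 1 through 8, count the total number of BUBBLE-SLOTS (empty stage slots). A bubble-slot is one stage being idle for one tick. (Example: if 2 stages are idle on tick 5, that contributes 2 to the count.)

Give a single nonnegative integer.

Tick 1: [PARSE:P1(v=12,ok=F), VALIDATE:-, TRANSFORM:-, EMIT:-] out:-; bubbles=3
Tick 2: [PARSE:-, VALIDATE:P1(v=12,ok=F), TRANSFORM:-, EMIT:-] out:-; bubbles=3
Tick 3: [PARSE:P2(v=14,ok=F), VALIDATE:-, TRANSFORM:P1(v=0,ok=F), EMIT:-] out:-; bubbles=2
Tick 4: [PARSE:P3(v=20,ok=F), VALIDATE:P2(v=14,ok=F), TRANSFORM:-, EMIT:P1(v=0,ok=F)] out:-; bubbles=1
Tick 5: [PARSE:-, VALIDATE:P3(v=20,ok=T), TRANSFORM:P2(v=0,ok=F), EMIT:-] out:P1(v=0); bubbles=2
Tick 6: [PARSE:-, VALIDATE:-, TRANSFORM:P3(v=100,ok=T), EMIT:P2(v=0,ok=F)] out:-; bubbles=2
Tick 7: [PARSE:-, VALIDATE:-, TRANSFORM:-, EMIT:P3(v=100,ok=T)] out:P2(v=0); bubbles=3
Tick 8: [PARSE:-, VALIDATE:-, TRANSFORM:-, EMIT:-] out:P3(v=100); bubbles=4
Total bubble-slots: 20

Answer: 20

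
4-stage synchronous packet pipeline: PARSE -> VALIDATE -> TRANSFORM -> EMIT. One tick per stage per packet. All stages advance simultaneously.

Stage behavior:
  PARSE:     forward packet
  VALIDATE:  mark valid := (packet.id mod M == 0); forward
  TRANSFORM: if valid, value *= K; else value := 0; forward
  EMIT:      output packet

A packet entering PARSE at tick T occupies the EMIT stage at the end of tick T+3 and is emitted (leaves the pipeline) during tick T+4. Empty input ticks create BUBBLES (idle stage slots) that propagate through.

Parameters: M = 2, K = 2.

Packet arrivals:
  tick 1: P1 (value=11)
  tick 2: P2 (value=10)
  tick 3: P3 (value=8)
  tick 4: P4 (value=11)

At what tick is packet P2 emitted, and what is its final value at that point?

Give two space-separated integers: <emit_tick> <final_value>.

Tick 1: [PARSE:P1(v=11,ok=F), VALIDATE:-, TRANSFORM:-, EMIT:-] out:-; in:P1
Tick 2: [PARSE:P2(v=10,ok=F), VALIDATE:P1(v=11,ok=F), TRANSFORM:-, EMIT:-] out:-; in:P2
Tick 3: [PARSE:P3(v=8,ok=F), VALIDATE:P2(v=10,ok=T), TRANSFORM:P1(v=0,ok=F), EMIT:-] out:-; in:P3
Tick 4: [PARSE:P4(v=11,ok=F), VALIDATE:P3(v=8,ok=F), TRANSFORM:P2(v=20,ok=T), EMIT:P1(v=0,ok=F)] out:-; in:P4
Tick 5: [PARSE:-, VALIDATE:P4(v=11,ok=T), TRANSFORM:P3(v=0,ok=F), EMIT:P2(v=20,ok=T)] out:P1(v=0); in:-
Tick 6: [PARSE:-, VALIDATE:-, TRANSFORM:P4(v=22,ok=T), EMIT:P3(v=0,ok=F)] out:P2(v=20); in:-
Tick 7: [PARSE:-, VALIDATE:-, TRANSFORM:-, EMIT:P4(v=22,ok=T)] out:P3(v=0); in:-
Tick 8: [PARSE:-, VALIDATE:-, TRANSFORM:-, EMIT:-] out:P4(v=22); in:-
P2: arrives tick 2, valid=True (id=2, id%2=0), emit tick 6, final value 20

Answer: 6 20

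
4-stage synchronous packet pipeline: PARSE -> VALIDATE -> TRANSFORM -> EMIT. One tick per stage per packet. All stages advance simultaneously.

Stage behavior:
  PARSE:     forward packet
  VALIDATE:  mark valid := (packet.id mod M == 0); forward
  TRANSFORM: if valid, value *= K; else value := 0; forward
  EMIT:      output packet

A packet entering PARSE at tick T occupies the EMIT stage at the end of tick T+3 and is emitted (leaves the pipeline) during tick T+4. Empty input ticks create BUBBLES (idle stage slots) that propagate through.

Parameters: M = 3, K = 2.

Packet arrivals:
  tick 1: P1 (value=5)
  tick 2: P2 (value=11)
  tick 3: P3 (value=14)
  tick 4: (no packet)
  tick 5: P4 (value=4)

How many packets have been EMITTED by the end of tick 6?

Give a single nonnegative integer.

Tick 1: [PARSE:P1(v=5,ok=F), VALIDATE:-, TRANSFORM:-, EMIT:-] out:-; in:P1
Tick 2: [PARSE:P2(v=11,ok=F), VALIDATE:P1(v=5,ok=F), TRANSFORM:-, EMIT:-] out:-; in:P2
Tick 3: [PARSE:P3(v=14,ok=F), VALIDATE:P2(v=11,ok=F), TRANSFORM:P1(v=0,ok=F), EMIT:-] out:-; in:P3
Tick 4: [PARSE:-, VALIDATE:P3(v=14,ok=T), TRANSFORM:P2(v=0,ok=F), EMIT:P1(v=0,ok=F)] out:-; in:-
Tick 5: [PARSE:P4(v=4,ok=F), VALIDATE:-, TRANSFORM:P3(v=28,ok=T), EMIT:P2(v=0,ok=F)] out:P1(v=0); in:P4
Tick 6: [PARSE:-, VALIDATE:P4(v=4,ok=F), TRANSFORM:-, EMIT:P3(v=28,ok=T)] out:P2(v=0); in:-
Emitted by tick 6: ['P1', 'P2']

Answer: 2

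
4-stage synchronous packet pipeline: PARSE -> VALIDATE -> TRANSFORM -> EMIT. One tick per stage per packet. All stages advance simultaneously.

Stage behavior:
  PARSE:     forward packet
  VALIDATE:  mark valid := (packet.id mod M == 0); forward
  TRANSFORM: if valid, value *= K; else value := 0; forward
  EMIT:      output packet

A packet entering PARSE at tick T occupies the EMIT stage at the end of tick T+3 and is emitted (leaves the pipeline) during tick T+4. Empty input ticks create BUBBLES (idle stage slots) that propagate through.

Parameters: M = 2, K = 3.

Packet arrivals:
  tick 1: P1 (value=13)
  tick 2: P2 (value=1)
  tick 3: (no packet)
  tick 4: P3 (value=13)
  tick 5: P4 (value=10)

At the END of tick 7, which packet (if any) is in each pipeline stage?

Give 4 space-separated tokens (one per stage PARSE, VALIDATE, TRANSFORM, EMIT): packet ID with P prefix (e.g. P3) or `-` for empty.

Answer: - - P4 P3

Derivation:
Tick 1: [PARSE:P1(v=13,ok=F), VALIDATE:-, TRANSFORM:-, EMIT:-] out:-; in:P1
Tick 2: [PARSE:P2(v=1,ok=F), VALIDATE:P1(v=13,ok=F), TRANSFORM:-, EMIT:-] out:-; in:P2
Tick 3: [PARSE:-, VALIDATE:P2(v=1,ok=T), TRANSFORM:P1(v=0,ok=F), EMIT:-] out:-; in:-
Tick 4: [PARSE:P3(v=13,ok=F), VALIDATE:-, TRANSFORM:P2(v=3,ok=T), EMIT:P1(v=0,ok=F)] out:-; in:P3
Tick 5: [PARSE:P4(v=10,ok=F), VALIDATE:P3(v=13,ok=F), TRANSFORM:-, EMIT:P2(v=3,ok=T)] out:P1(v=0); in:P4
Tick 6: [PARSE:-, VALIDATE:P4(v=10,ok=T), TRANSFORM:P3(v=0,ok=F), EMIT:-] out:P2(v=3); in:-
Tick 7: [PARSE:-, VALIDATE:-, TRANSFORM:P4(v=30,ok=T), EMIT:P3(v=0,ok=F)] out:-; in:-
At end of tick 7: ['-', '-', 'P4', 'P3']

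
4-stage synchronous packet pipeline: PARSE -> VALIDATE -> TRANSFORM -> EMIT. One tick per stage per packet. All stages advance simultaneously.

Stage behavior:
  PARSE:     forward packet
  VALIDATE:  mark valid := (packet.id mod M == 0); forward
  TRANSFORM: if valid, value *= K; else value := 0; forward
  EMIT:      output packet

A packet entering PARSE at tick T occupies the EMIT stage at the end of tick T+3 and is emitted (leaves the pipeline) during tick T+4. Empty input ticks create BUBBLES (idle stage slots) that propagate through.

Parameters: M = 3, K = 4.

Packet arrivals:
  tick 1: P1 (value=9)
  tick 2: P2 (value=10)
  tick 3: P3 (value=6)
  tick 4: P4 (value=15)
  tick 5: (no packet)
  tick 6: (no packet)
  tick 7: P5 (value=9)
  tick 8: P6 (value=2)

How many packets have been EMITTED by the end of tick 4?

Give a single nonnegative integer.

Answer: 0

Derivation:
Tick 1: [PARSE:P1(v=9,ok=F), VALIDATE:-, TRANSFORM:-, EMIT:-] out:-; in:P1
Tick 2: [PARSE:P2(v=10,ok=F), VALIDATE:P1(v=9,ok=F), TRANSFORM:-, EMIT:-] out:-; in:P2
Tick 3: [PARSE:P3(v=6,ok=F), VALIDATE:P2(v=10,ok=F), TRANSFORM:P1(v=0,ok=F), EMIT:-] out:-; in:P3
Tick 4: [PARSE:P4(v=15,ok=F), VALIDATE:P3(v=6,ok=T), TRANSFORM:P2(v=0,ok=F), EMIT:P1(v=0,ok=F)] out:-; in:P4
Emitted by tick 4: []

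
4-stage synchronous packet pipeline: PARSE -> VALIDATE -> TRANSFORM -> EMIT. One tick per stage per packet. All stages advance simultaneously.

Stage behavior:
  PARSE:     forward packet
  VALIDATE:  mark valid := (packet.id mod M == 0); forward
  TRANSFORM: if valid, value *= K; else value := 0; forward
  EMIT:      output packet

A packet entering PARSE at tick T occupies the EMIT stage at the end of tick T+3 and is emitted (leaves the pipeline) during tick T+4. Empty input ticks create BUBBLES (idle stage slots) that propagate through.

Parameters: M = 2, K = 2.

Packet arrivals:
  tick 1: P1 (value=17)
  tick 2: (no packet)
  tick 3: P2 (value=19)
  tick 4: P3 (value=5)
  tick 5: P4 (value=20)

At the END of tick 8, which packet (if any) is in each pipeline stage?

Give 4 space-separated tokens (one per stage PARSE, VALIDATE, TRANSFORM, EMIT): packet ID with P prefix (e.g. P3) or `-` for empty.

Tick 1: [PARSE:P1(v=17,ok=F), VALIDATE:-, TRANSFORM:-, EMIT:-] out:-; in:P1
Tick 2: [PARSE:-, VALIDATE:P1(v=17,ok=F), TRANSFORM:-, EMIT:-] out:-; in:-
Tick 3: [PARSE:P2(v=19,ok=F), VALIDATE:-, TRANSFORM:P1(v=0,ok=F), EMIT:-] out:-; in:P2
Tick 4: [PARSE:P3(v=5,ok=F), VALIDATE:P2(v=19,ok=T), TRANSFORM:-, EMIT:P1(v=0,ok=F)] out:-; in:P3
Tick 5: [PARSE:P4(v=20,ok=F), VALIDATE:P3(v=5,ok=F), TRANSFORM:P2(v=38,ok=T), EMIT:-] out:P1(v=0); in:P4
Tick 6: [PARSE:-, VALIDATE:P4(v=20,ok=T), TRANSFORM:P3(v=0,ok=F), EMIT:P2(v=38,ok=T)] out:-; in:-
Tick 7: [PARSE:-, VALIDATE:-, TRANSFORM:P4(v=40,ok=T), EMIT:P3(v=0,ok=F)] out:P2(v=38); in:-
Tick 8: [PARSE:-, VALIDATE:-, TRANSFORM:-, EMIT:P4(v=40,ok=T)] out:P3(v=0); in:-
At end of tick 8: ['-', '-', '-', 'P4']

Answer: - - - P4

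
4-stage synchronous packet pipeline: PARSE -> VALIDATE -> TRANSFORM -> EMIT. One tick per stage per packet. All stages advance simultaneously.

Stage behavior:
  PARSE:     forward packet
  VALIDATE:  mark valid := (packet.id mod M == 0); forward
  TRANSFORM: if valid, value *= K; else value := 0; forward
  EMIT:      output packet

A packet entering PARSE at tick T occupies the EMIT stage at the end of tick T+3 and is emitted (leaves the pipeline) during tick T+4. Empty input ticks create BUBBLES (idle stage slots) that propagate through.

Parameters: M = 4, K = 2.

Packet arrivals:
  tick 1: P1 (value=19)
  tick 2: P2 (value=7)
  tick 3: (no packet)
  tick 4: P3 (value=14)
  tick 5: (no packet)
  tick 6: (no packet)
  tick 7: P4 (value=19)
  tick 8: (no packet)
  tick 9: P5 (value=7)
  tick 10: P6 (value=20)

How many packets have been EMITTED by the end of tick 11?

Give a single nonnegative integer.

Answer: 4

Derivation:
Tick 1: [PARSE:P1(v=19,ok=F), VALIDATE:-, TRANSFORM:-, EMIT:-] out:-; in:P1
Tick 2: [PARSE:P2(v=7,ok=F), VALIDATE:P1(v=19,ok=F), TRANSFORM:-, EMIT:-] out:-; in:P2
Tick 3: [PARSE:-, VALIDATE:P2(v=7,ok=F), TRANSFORM:P1(v=0,ok=F), EMIT:-] out:-; in:-
Tick 4: [PARSE:P3(v=14,ok=F), VALIDATE:-, TRANSFORM:P2(v=0,ok=F), EMIT:P1(v=0,ok=F)] out:-; in:P3
Tick 5: [PARSE:-, VALIDATE:P3(v=14,ok=F), TRANSFORM:-, EMIT:P2(v=0,ok=F)] out:P1(v=0); in:-
Tick 6: [PARSE:-, VALIDATE:-, TRANSFORM:P3(v=0,ok=F), EMIT:-] out:P2(v=0); in:-
Tick 7: [PARSE:P4(v=19,ok=F), VALIDATE:-, TRANSFORM:-, EMIT:P3(v=0,ok=F)] out:-; in:P4
Tick 8: [PARSE:-, VALIDATE:P4(v=19,ok=T), TRANSFORM:-, EMIT:-] out:P3(v=0); in:-
Tick 9: [PARSE:P5(v=7,ok=F), VALIDATE:-, TRANSFORM:P4(v=38,ok=T), EMIT:-] out:-; in:P5
Tick 10: [PARSE:P6(v=20,ok=F), VALIDATE:P5(v=7,ok=F), TRANSFORM:-, EMIT:P4(v=38,ok=T)] out:-; in:P6
Tick 11: [PARSE:-, VALIDATE:P6(v=20,ok=F), TRANSFORM:P5(v=0,ok=F), EMIT:-] out:P4(v=38); in:-
Emitted by tick 11: ['P1', 'P2', 'P3', 'P4']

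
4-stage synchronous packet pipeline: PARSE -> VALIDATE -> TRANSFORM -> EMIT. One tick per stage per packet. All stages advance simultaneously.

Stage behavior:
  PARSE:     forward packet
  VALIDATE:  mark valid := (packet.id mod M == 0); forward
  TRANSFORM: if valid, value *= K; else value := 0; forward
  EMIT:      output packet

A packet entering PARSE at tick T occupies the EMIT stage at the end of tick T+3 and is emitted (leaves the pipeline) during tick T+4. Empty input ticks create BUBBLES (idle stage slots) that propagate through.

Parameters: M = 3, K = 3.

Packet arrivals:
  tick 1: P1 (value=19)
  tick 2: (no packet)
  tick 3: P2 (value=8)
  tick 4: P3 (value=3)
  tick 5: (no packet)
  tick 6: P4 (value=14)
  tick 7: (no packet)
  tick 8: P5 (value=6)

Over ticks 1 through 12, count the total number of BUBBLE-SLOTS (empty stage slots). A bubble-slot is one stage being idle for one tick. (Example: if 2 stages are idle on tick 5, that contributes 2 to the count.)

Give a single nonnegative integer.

Tick 1: [PARSE:P1(v=19,ok=F), VALIDATE:-, TRANSFORM:-, EMIT:-] out:-; bubbles=3
Tick 2: [PARSE:-, VALIDATE:P1(v=19,ok=F), TRANSFORM:-, EMIT:-] out:-; bubbles=3
Tick 3: [PARSE:P2(v=8,ok=F), VALIDATE:-, TRANSFORM:P1(v=0,ok=F), EMIT:-] out:-; bubbles=2
Tick 4: [PARSE:P3(v=3,ok=F), VALIDATE:P2(v=8,ok=F), TRANSFORM:-, EMIT:P1(v=0,ok=F)] out:-; bubbles=1
Tick 5: [PARSE:-, VALIDATE:P3(v=3,ok=T), TRANSFORM:P2(v=0,ok=F), EMIT:-] out:P1(v=0); bubbles=2
Tick 6: [PARSE:P4(v=14,ok=F), VALIDATE:-, TRANSFORM:P3(v=9,ok=T), EMIT:P2(v=0,ok=F)] out:-; bubbles=1
Tick 7: [PARSE:-, VALIDATE:P4(v=14,ok=F), TRANSFORM:-, EMIT:P3(v=9,ok=T)] out:P2(v=0); bubbles=2
Tick 8: [PARSE:P5(v=6,ok=F), VALIDATE:-, TRANSFORM:P4(v=0,ok=F), EMIT:-] out:P3(v=9); bubbles=2
Tick 9: [PARSE:-, VALIDATE:P5(v=6,ok=F), TRANSFORM:-, EMIT:P4(v=0,ok=F)] out:-; bubbles=2
Tick 10: [PARSE:-, VALIDATE:-, TRANSFORM:P5(v=0,ok=F), EMIT:-] out:P4(v=0); bubbles=3
Tick 11: [PARSE:-, VALIDATE:-, TRANSFORM:-, EMIT:P5(v=0,ok=F)] out:-; bubbles=3
Tick 12: [PARSE:-, VALIDATE:-, TRANSFORM:-, EMIT:-] out:P5(v=0); bubbles=4
Total bubble-slots: 28

Answer: 28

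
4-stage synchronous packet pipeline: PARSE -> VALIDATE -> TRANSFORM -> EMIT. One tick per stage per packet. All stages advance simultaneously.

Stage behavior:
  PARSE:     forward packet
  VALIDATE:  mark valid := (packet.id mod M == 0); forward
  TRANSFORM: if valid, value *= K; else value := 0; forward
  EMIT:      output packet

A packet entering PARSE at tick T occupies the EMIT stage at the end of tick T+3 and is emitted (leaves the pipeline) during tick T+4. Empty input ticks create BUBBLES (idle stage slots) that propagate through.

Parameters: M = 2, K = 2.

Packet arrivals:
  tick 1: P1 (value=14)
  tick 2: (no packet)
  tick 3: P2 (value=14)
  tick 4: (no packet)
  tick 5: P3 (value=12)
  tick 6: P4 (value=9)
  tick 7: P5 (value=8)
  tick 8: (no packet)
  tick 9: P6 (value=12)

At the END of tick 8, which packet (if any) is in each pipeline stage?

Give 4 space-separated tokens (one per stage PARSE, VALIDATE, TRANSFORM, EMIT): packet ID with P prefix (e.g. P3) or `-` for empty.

Tick 1: [PARSE:P1(v=14,ok=F), VALIDATE:-, TRANSFORM:-, EMIT:-] out:-; in:P1
Tick 2: [PARSE:-, VALIDATE:P1(v=14,ok=F), TRANSFORM:-, EMIT:-] out:-; in:-
Tick 3: [PARSE:P2(v=14,ok=F), VALIDATE:-, TRANSFORM:P1(v=0,ok=F), EMIT:-] out:-; in:P2
Tick 4: [PARSE:-, VALIDATE:P2(v=14,ok=T), TRANSFORM:-, EMIT:P1(v=0,ok=F)] out:-; in:-
Tick 5: [PARSE:P3(v=12,ok=F), VALIDATE:-, TRANSFORM:P2(v=28,ok=T), EMIT:-] out:P1(v=0); in:P3
Tick 6: [PARSE:P4(v=9,ok=F), VALIDATE:P3(v=12,ok=F), TRANSFORM:-, EMIT:P2(v=28,ok=T)] out:-; in:P4
Tick 7: [PARSE:P5(v=8,ok=F), VALIDATE:P4(v=9,ok=T), TRANSFORM:P3(v=0,ok=F), EMIT:-] out:P2(v=28); in:P5
Tick 8: [PARSE:-, VALIDATE:P5(v=8,ok=F), TRANSFORM:P4(v=18,ok=T), EMIT:P3(v=0,ok=F)] out:-; in:-
At end of tick 8: ['-', 'P5', 'P4', 'P3']

Answer: - P5 P4 P3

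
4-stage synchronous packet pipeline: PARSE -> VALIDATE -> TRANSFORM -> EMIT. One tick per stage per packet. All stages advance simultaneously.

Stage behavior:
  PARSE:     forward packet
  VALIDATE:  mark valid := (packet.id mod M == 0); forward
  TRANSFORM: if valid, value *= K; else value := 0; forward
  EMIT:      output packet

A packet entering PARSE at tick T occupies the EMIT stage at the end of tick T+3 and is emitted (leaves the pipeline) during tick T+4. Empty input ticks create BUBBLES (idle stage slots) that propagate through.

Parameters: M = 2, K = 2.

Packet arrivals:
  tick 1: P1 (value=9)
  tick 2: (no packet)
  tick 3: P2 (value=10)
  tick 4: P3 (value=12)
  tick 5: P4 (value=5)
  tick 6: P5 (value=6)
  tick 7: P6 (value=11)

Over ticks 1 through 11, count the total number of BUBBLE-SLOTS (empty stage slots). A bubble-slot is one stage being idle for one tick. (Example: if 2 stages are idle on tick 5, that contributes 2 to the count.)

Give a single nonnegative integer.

Answer: 20

Derivation:
Tick 1: [PARSE:P1(v=9,ok=F), VALIDATE:-, TRANSFORM:-, EMIT:-] out:-; bubbles=3
Tick 2: [PARSE:-, VALIDATE:P1(v=9,ok=F), TRANSFORM:-, EMIT:-] out:-; bubbles=3
Tick 3: [PARSE:P2(v=10,ok=F), VALIDATE:-, TRANSFORM:P1(v=0,ok=F), EMIT:-] out:-; bubbles=2
Tick 4: [PARSE:P3(v=12,ok=F), VALIDATE:P2(v=10,ok=T), TRANSFORM:-, EMIT:P1(v=0,ok=F)] out:-; bubbles=1
Tick 5: [PARSE:P4(v=5,ok=F), VALIDATE:P3(v=12,ok=F), TRANSFORM:P2(v=20,ok=T), EMIT:-] out:P1(v=0); bubbles=1
Tick 6: [PARSE:P5(v=6,ok=F), VALIDATE:P4(v=5,ok=T), TRANSFORM:P3(v=0,ok=F), EMIT:P2(v=20,ok=T)] out:-; bubbles=0
Tick 7: [PARSE:P6(v=11,ok=F), VALIDATE:P5(v=6,ok=F), TRANSFORM:P4(v=10,ok=T), EMIT:P3(v=0,ok=F)] out:P2(v=20); bubbles=0
Tick 8: [PARSE:-, VALIDATE:P6(v=11,ok=T), TRANSFORM:P5(v=0,ok=F), EMIT:P4(v=10,ok=T)] out:P3(v=0); bubbles=1
Tick 9: [PARSE:-, VALIDATE:-, TRANSFORM:P6(v=22,ok=T), EMIT:P5(v=0,ok=F)] out:P4(v=10); bubbles=2
Tick 10: [PARSE:-, VALIDATE:-, TRANSFORM:-, EMIT:P6(v=22,ok=T)] out:P5(v=0); bubbles=3
Tick 11: [PARSE:-, VALIDATE:-, TRANSFORM:-, EMIT:-] out:P6(v=22); bubbles=4
Total bubble-slots: 20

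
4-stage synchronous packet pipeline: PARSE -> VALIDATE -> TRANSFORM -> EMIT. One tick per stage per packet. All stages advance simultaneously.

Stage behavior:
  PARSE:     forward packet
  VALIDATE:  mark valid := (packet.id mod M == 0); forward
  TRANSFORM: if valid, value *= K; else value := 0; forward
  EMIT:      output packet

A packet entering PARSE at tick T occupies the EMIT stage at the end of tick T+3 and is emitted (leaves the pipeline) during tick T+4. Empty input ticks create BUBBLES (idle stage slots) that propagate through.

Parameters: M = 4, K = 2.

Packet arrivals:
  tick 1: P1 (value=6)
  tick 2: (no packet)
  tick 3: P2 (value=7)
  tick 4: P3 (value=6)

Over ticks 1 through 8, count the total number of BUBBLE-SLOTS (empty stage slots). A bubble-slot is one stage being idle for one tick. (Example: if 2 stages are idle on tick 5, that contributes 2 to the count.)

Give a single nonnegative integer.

Tick 1: [PARSE:P1(v=6,ok=F), VALIDATE:-, TRANSFORM:-, EMIT:-] out:-; bubbles=3
Tick 2: [PARSE:-, VALIDATE:P1(v=6,ok=F), TRANSFORM:-, EMIT:-] out:-; bubbles=3
Tick 3: [PARSE:P2(v=7,ok=F), VALIDATE:-, TRANSFORM:P1(v=0,ok=F), EMIT:-] out:-; bubbles=2
Tick 4: [PARSE:P3(v=6,ok=F), VALIDATE:P2(v=7,ok=F), TRANSFORM:-, EMIT:P1(v=0,ok=F)] out:-; bubbles=1
Tick 5: [PARSE:-, VALIDATE:P3(v=6,ok=F), TRANSFORM:P2(v=0,ok=F), EMIT:-] out:P1(v=0); bubbles=2
Tick 6: [PARSE:-, VALIDATE:-, TRANSFORM:P3(v=0,ok=F), EMIT:P2(v=0,ok=F)] out:-; bubbles=2
Tick 7: [PARSE:-, VALIDATE:-, TRANSFORM:-, EMIT:P3(v=0,ok=F)] out:P2(v=0); bubbles=3
Tick 8: [PARSE:-, VALIDATE:-, TRANSFORM:-, EMIT:-] out:P3(v=0); bubbles=4
Total bubble-slots: 20

Answer: 20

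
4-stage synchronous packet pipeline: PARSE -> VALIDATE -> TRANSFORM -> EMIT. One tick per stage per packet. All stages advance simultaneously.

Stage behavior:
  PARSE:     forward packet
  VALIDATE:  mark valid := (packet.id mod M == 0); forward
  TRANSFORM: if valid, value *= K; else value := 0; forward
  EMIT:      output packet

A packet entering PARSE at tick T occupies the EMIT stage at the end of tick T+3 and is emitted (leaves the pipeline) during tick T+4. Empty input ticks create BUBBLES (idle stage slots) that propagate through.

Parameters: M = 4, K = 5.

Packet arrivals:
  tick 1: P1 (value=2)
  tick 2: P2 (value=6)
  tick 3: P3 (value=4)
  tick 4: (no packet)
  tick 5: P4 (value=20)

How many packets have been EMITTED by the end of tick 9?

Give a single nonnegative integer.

Answer: 4

Derivation:
Tick 1: [PARSE:P1(v=2,ok=F), VALIDATE:-, TRANSFORM:-, EMIT:-] out:-; in:P1
Tick 2: [PARSE:P2(v=6,ok=F), VALIDATE:P1(v=2,ok=F), TRANSFORM:-, EMIT:-] out:-; in:P2
Tick 3: [PARSE:P3(v=4,ok=F), VALIDATE:P2(v=6,ok=F), TRANSFORM:P1(v=0,ok=F), EMIT:-] out:-; in:P3
Tick 4: [PARSE:-, VALIDATE:P3(v=4,ok=F), TRANSFORM:P2(v=0,ok=F), EMIT:P1(v=0,ok=F)] out:-; in:-
Tick 5: [PARSE:P4(v=20,ok=F), VALIDATE:-, TRANSFORM:P3(v=0,ok=F), EMIT:P2(v=0,ok=F)] out:P1(v=0); in:P4
Tick 6: [PARSE:-, VALIDATE:P4(v=20,ok=T), TRANSFORM:-, EMIT:P3(v=0,ok=F)] out:P2(v=0); in:-
Tick 7: [PARSE:-, VALIDATE:-, TRANSFORM:P4(v=100,ok=T), EMIT:-] out:P3(v=0); in:-
Tick 8: [PARSE:-, VALIDATE:-, TRANSFORM:-, EMIT:P4(v=100,ok=T)] out:-; in:-
Tick 9: [PARSE:-, VALIDATE:-, TRANSFORM:-, EMIT:-] out:P4(v=100); in:-
Emitted by tick 9: ['P1', 'P2', 'P3', 'P4']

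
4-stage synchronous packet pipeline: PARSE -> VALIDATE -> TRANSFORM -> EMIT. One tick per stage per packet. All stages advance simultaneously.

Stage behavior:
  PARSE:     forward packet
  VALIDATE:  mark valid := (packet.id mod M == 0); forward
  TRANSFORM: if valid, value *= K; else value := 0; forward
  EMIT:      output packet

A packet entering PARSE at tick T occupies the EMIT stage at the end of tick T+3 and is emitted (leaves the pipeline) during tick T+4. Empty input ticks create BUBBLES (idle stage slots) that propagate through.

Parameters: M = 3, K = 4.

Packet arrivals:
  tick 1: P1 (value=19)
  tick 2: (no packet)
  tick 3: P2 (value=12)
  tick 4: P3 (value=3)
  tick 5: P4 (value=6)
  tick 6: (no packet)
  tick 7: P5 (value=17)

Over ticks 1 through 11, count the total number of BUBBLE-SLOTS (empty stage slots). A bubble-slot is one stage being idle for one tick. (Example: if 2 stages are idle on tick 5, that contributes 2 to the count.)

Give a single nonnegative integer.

Tick 1: [PARSE:P1(v=19,ok=F), VALIDATE:-, TRANSFORM:-, EMIT:-] out:-; bubbles=3
Tick 2: [PARSE:-, VALIDATE:P1(v=19,ok=F), TRANSFORM:-, EMIT:-] out:-; bubbles=3
Tick 3: [PARSE:P2(v=12,ok=F), VALIDATE:-, TRANSFORM:P1(v=0,ok=F), EMIT:-] out:-; bubbles=2
Tick 4: [PARSE:P3(v=3,ok=F), VALIDATE:P2(v=12,ok=F), TRANSFORM:-, EMIT:P1(v=0,ok=F)] out:-; bubbles=1
Tick 5: [PARSE:P4(v=6,ok=F), VALIDATE:P3(v=3,ok=T), TRANSFORM:P2(v=0,ok=F), EMIT:-] out:P1(v=0); bubbles=1
Tick 6: [PARSE:-, VALIDATE:P4(v=6,ok=F), TRANSFORM:P3(v=12,ok=T), EMIT:P2(v=0,ok=F)] out:-; bubbles=1
Tick 7: [PARSE:P5(v=17,ok=F), VALIDATE:-, TRANSFORM:P4(v=0,ok=F), EMIT:P3(v=12,ok=T)] out:P2(v=0); bubbles=1
Tick 8: [PARSE:-, VALIDATE:P5(v=17,ok=F), TRANSFORM:-, EMIT:P4(v=0,ok=F)] out:P3(v=12); bubbles=2
Tick 9: [PARSE:-, VALIDATE:-, TRANSFORM:P5(v=0,ok=F), EMIT:-] out:P4(v=0); bubbles=3
Tick 10: [PARSE:-, VALIDATE:-, TRANSFORM:-, EMIT:P5(v=0,ok=F)] out:-; bubbles=3
Tick 11: [PARSE:-, VALIDATE:-, TRANSFORM:-, EMIT:-] out:P5(v=0); bubbles=4
Total bubble-slots: 24

Answer: 24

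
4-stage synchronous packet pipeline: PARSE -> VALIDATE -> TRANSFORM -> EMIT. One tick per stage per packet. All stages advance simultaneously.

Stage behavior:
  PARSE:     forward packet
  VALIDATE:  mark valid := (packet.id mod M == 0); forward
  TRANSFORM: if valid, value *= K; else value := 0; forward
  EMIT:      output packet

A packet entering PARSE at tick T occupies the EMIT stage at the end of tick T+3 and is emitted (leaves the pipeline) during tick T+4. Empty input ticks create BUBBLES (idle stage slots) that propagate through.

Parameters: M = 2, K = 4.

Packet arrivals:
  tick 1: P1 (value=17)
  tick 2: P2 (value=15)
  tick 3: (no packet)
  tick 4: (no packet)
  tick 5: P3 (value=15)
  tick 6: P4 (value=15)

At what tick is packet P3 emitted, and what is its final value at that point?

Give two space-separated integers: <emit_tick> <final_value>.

Answer: 9 0

Derivation:
Tick 1: [PARSE:P1(v=17,ok=F), VALIDATE:-, TRANSFORM:-, EMIT:-] out:-; in:P1
Tick 2: [PARSE:P2(v=15,ok=F), VALIDATE:P1(v=17,ok=F), TRANSFORM:-, EMIT:-] out:-; in:P2
Tick 3: [PARSE:-, VALIDATE:P2(v=15,ok=T), TRANSFORM:P1(v=0,ok=F), EMIT:-] out:-; in:-
Tick 4: [PARSE:-, VALIDATE:-, TRANSFORM:P2(v=60,ok=T), EMIT:P1(v=0,ok=F)] out:-; in:-
Tick 5: [PARSE:P3(v=15,ok=F), VALIDATE:-, TRANSFORM:-, EMIT:P2(v=60,ok=T)] out:P1(v=0); in:P3
Tick 6: [PARSE:P4(v=15,ok=F), VALIDATE:P3(v=15,ok=F), TRANSFORM:-, EMIT:-] out:P2(v=60); in:P4
Tick 7: [PARSE:-, VALIDATE:P4(v=15,ok=T), TRANSFORM:P3(v=0,ok=F), EMIT:-] out:-; in:-
Tick 8: [PARSE:-, VALIDATE:-, TRANSFORM:P4(v=60,ok=T), EMIT:P3(v=0,ok=F)] out:-; in:-
Tick 9: [PARSE:-, VALIDATE:-, TRANSFORM:-, EMIT:P4(v=60,ok=T)] out:P3(v=0); in:-
Tick 10: [PARSE:-, VALIDATE:-, TRANSFORM:-, EMIT:-] out:P4(v=60); in:-
P3: arrives tick 5, valid=False (id=3, id%2=1), emit tick 9, final value 0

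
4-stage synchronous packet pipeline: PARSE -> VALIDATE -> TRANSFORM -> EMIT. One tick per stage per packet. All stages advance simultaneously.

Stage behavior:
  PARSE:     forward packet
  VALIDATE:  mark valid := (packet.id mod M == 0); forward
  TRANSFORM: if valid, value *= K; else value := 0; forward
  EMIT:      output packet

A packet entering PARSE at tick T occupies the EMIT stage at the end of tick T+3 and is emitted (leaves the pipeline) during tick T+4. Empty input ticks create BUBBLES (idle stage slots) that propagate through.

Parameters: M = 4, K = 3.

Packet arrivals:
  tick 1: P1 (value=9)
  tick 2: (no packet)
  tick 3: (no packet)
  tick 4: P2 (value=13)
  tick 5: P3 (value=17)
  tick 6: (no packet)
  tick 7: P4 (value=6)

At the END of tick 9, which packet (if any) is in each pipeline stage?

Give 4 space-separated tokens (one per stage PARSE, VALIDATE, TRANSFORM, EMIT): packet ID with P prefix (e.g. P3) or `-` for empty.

Tick 1: [PARSE:P1(v=9,ok=F), VALIDATE:-, TRANSFORM:-, EMIT:-] out:-; in:P1
Tick 2: [PARSE:-, VALIDATE:P1(v=9,ok=F), TRANSFORM:-, EMIT:-] out:-; in:-
Tick 3: [PARSE:-, VALIDATE:-, TRANSFORM:P1(v=0,ok=F), EMIT:-] out:-; in:-
Tick 4: [PARSE:P2(v=13,ok=F), VALIDATE:-, TRANSFORM:-, EMIT:P1(v=0,ok=F)] out:-; in:P2
Tick 5: [PARSE:P3(v=17,ok=F), VALIDATE:P2(v=13,ok=F), TRANSFORM:-, EMIT:-] out:P1(v=0); in:P3
Tick 6: [PARSE:-, VALIDATE:P3(v=17,ok=F), TRANSFORM:P2(v=0,ok=F), EMIT:-] out:-; in:-
Tick 7: [PARSE:P4(v=6,ok=F), VALIDATE:-, TRANSFORM:P3(v=0,ok=F), EMIT:P2(v=0,ok=F)] out:-; in:P4
Tick 8: [PARSE:-, VALIDATE:P4(v=6,ok=T), TRANSFORM:-, EMIT:P3(v=0,ok=F)] out:P2(v=0); in:-
Tick 9: [PARSE:-, VALIDATE:-, TRANSFORM:P4(v=18,ok=T), EMIT:-] out:P3(v=0); in:-
At end of tick 9: ['-', '-', 'P4', '-']

Answer: - - P4 -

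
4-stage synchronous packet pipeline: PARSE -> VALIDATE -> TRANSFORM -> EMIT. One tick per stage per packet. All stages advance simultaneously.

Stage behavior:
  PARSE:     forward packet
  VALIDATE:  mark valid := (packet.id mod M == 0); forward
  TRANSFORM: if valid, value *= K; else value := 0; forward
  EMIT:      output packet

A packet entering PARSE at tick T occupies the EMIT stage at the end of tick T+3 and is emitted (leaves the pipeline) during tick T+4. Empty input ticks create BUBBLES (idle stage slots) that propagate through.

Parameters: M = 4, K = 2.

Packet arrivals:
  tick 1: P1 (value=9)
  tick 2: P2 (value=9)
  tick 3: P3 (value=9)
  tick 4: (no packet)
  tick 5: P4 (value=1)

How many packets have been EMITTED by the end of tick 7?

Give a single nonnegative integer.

Tick 1: [PARSE:P1(v=9,ok=F), VALIDATE:-, TRANSFORM:-, EMIT:-] out:-; in:P1
Tick 2: [PARSE:P2(v=9,ok=F), VALIDATE:P1(v=9,ok=F), TRANSFORM:-, EMIT:-] out:-; in:P2
Tick 3: [PARSE:P3(v=9,ok=F), VALIDATE:P2(v=9,ok=F), TRANSFORM:P1(v=0,ok=F), EMIT:-] out:-; in:P3
Tick 4: [PARSE:-, VALIDATE:P3(v=9,ok=F), TRANSFORM:P2(v=0,ok=F), EMIT:P1(v=0,ok=F)] out:-; in:-
Tick 5: [PARSE:P4(v=1,ok=F), VALIDATE:-, TRANSFORM:P3(v=0,ok=F), EMIT:P2(v=0,ok=F)] out:P1(v=0); in:P4
Tick 6: [PARSE:-, VALIDATE:P4(v=1,ok=T), TRANSFORM:-, EMIT:P3(v=0,ok=F)] out:P2(v=0); in:-
Tick 7: [PARSE:-, VALIDATE:-, TRANSFORM:P4(v=2,ok=T), EMIT:-] out:P3(v=0); in:-
Emitted by tick 7: ['P1', 'P2', 'P3']

Answer: 3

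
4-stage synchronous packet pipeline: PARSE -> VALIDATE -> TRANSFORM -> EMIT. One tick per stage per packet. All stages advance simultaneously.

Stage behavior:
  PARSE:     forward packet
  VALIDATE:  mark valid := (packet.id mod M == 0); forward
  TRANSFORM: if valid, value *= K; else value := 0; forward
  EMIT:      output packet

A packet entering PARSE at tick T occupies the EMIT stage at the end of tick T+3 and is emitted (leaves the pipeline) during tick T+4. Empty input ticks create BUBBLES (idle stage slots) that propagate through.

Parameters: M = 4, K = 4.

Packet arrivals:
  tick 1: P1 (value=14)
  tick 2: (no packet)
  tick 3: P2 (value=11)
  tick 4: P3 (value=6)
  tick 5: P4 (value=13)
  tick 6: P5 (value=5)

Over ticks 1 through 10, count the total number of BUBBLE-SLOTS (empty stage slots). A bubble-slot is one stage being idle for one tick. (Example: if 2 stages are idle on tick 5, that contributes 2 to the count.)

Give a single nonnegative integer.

Answer: 20

Derivation:
Tick 1: [PARSE:P1(v=14,ok=F), VALIDATE:-, TRANSFORM:-, EMIT:-] out:-; bubbles=3
Tick 2: [PARSE:-, VALIDATE:P1(v=14,ok=F), TRANSFORM:-, EMIT:-] out:-; bubbles=3
Tick 3: [PARSE:P2(v=11,ok=F), VALIDATE:-, TRANSFORM:P1(v=0,ok=F), EMIT:-] out:-; bubbles=2
Tick 4: [PARSE:P3(v=6,ok=F), VALIDATE:P2(v=11,ok=F), TRANSFORM:-, EMIT:P1(v=0,ok=F)] out:-; bubbles=1
Tick 5: [PARSE:P4(v=13,ok=F), VALIDATE:P3(v=6,ok=F), TRANSFORM:P2(v=0,ok=F), EMIT:-] out:P1(v=0); bubbles=1
Tick 6: [PARSE:P5(v=5,ok=F), VALIDATE:P4(v=13,ok=T), TRANSFORM:P3(v=0,ok=F), EMIT:P2(v=0,ok=F)] out:-; bubbles=0
Tick 7: [PARSE:-, VALIDATE:P5(v=5,ok=F), TRANSFORM:P4(v=52,ok=T), EMIT:P3(v=0,ok=F)] out:P2(v=0); bubbles=1
Tick 8: [PARSE:-, VALIDATE:-, TRANSFORM:P5(v=0,ok=F), EMIT:P4(v=52,ok=T)] out:P3(v=0); bubbles=2
Tick 9: [PARSE:-, VALIDATE:-, TRANSFORM:-, EMIT:P5(v=0,ok=F)] out:P4(v=52); bubbles=3
Tick 10: [PARSE:-, VALIDATE:-, TRANSFORM:-, EMIT:-] out:P5(v=0); bubbles=4
Total bubble-slots: 20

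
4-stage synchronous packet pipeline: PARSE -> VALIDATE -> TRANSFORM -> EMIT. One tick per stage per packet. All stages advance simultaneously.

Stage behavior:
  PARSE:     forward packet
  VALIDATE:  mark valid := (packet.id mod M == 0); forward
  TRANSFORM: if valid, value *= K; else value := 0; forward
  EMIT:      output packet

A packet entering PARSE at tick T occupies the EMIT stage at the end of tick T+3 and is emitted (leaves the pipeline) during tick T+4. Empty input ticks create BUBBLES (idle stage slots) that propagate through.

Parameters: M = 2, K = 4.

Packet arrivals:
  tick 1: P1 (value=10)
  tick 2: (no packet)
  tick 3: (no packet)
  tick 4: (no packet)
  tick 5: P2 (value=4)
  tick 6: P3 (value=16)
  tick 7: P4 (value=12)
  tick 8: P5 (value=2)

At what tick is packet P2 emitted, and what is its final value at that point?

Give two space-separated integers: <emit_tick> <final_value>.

Tick 1: [PARSE:P1(v=10,ok=F), VALIDATE:-, TRANSFORM:-, EMIT:-] out:-; in:P1
Tick 2: [PARSE:-, VALIDATE:P1(v=10,ok=F), TRANSFORM:-, EMIT:-] out:-; in:-
Tick 3: [PARSE:-, VALIDATE:-, TRANSFORM:P1(v=0,ok=F), EMIT:-] out:-; in:-
Tick 4: [PARSE:-, VALIDATE:-, TRANSFORM:-, EMIT:P1(v=0,ok=F)] out:-; in:-
Tick 5: [PARSE:P2(v=4,ok=F), VALIDATE:-, TRANSFORM:-, EMIT:-] out:P1(v=0); in:P2
Tick 6: [PARSE:P3(v=16,ok=F), VALIDATE:P2(v=4,ok=T), TRANSFORM:-, EMIT:-] out:-; in:P3
Tick 7: [PARSE:P4(v=12,ok=F), VALIDATE:P3(v=16,ok=F), TRANSFORM:P2(v=16,ok=T), EMIT:-] out:-; in:P4
Tick 8: [PARSE:P5(v=2,ok=F), VALIDATE:P4(v=12,ok=T), TRANSFORM:P3(v=0,ok=F), EMIT:P2(v=16,ok=T)] out:-; in:P5
Tick 9: [PARSE:-, VALIDATE:P5(v=2,ok=F), TRANSFORM:P4(v=48,ok=T), EMIT:P3(v=0,ok=F)] out:P2(v=16); in:-
Tick 10: [PARSE:-, VALIDATE:-, TRANSFORM:P5(v=0,ok=F), EMIT:P4(v=48,ok=T)] out:P3(v=0); in:-
Tick 11: [PARSE:-, VALIDATE:-, TRANSFORM:-, EMIT:P5(v=0,ok=F)] out:P4(v=48); in:-
Tick 12: [PARSE:-, VALIDATE:-, TRANSFORM:-, EMIT:-] out:P5(v=0); in:-
P2: arrives tick 5, valid=True (id=2, id%2=0), emit tick 9, final value 16

Answer: 9 16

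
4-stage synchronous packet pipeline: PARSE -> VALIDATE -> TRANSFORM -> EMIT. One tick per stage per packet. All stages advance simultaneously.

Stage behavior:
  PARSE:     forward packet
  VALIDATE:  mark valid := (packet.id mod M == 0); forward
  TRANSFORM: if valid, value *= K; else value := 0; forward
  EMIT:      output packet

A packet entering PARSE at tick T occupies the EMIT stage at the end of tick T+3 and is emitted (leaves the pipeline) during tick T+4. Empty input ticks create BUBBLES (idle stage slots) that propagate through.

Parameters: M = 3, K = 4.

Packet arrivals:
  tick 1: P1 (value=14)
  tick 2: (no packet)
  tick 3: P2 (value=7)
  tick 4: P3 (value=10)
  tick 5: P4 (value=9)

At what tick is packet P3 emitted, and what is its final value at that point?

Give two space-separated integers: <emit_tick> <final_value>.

Tick 1: [PARSE:P1(v=14,ok=F), VALIDATE:-, TRANSFORM:-, EMIT:-] out:-; in:P1
Tick 2: [PARSE:-, VALIDATE:P1(v=14,ok=F), TRANSFORM:-, EMIT:-] out:-; in:-
Tick 3: [PARSE:P2(v=7,ok=F), VALIDATE:-, TRANSFORM:P1(v=0,ok=F), EMIT:-] out:-; in:P2
Tick 4: [PARSE:P3(v=10,ok=F), VALIDATE:P2(v=7,ok=F), TRANSFORM:-, EMIT:P1(v=0,ok=F)] out:-; in:P3
Tick 5: [PARSE:P4(v=9,ok=F), VALIDATE:P3(v=10,ok=T), TRANSFORM:P2(v=0,ok=F), EMIT:-] out:P1(v=0); in:P4
Tick 6: [PARSE:-, VALIDATE:P4(v=9,ok=F), TRANSFORM:P3(v=40,ok=T), EMIT:P2(v=0,ok=F)] out:-; in:-
Tick 7: [PARSE:-, VALIDATE:-, TRANSFORM:P4(v=0,ok=F), EMIT:P3(v=40,ok=T)] out:P2(v=0); in:-
Tick 8: [PARSE:-, VALIDATE:-, TRANSFORM:-, EMIT:P4(v=0,ok=F)] out:P3(v=40); in:-
Tick 9: [PARSE:-, VALIDATE:-, TRANSFORM:-, EMIT:-] out:P4(v=0); in:-
P3: arrives tick 4, valid=True (id=3, id%3=0), emit tick 8, final value 40

Answer: 8 40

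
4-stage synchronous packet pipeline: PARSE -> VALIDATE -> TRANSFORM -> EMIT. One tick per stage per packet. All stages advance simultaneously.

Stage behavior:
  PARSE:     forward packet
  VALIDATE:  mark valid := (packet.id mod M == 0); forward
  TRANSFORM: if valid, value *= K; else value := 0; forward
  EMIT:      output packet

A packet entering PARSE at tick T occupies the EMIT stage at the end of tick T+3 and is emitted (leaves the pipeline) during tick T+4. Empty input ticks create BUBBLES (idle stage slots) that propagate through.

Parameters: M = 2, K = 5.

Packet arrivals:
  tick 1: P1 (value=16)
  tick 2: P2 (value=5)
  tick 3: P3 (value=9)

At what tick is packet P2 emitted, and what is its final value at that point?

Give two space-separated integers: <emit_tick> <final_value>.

Tick 1: [PARSE:P1(v=16,ok=F), VALIDATE:-, TRANSFORM:-, EMIT:-] out:-; in:P1
Tick 2: [PARSE:P2(v=5,ok=F), VALIDATE:P1(v=16,ok=F), TRANSFORM:-, EMIT:-] out:-; in:P2
Tick 3: [PARSE:P3(v=9,ok=F), VALIDATE:P2(v=5,ok=T), TRANSFORM:P1(v=0,ok=F), EMIT:-] out:-; in:P3
Tick 4: [PARSE:-, VALIDATE:P3(v=9,ok=F), TRANSFORM:P2(v=25,ok=T), EMIT:P1(v=0,ok=F)] out:-; in:-
Tick 5: [PARSE:-, VALIDATE:-, TRANSFORM:P3(v=0,ok=F), EMIT:P2(v=25,ok=T)] out:P1(v=0); in:-
Tick 6: [PARSE:-, VALIDATE:-, TRANSFORM:-, EMIT:P3(v=0,ok=F)] out:P2(v=25); in:-
Tick 7: [PARSE:-, VALIDATE:-, TRANSFORM:-, EMIT:-] out:P3(v=0); in:-
P2: arrives tick 2, valid=True (id=2, id%2=0), emit tick 6, final value 25

Answer: 6 25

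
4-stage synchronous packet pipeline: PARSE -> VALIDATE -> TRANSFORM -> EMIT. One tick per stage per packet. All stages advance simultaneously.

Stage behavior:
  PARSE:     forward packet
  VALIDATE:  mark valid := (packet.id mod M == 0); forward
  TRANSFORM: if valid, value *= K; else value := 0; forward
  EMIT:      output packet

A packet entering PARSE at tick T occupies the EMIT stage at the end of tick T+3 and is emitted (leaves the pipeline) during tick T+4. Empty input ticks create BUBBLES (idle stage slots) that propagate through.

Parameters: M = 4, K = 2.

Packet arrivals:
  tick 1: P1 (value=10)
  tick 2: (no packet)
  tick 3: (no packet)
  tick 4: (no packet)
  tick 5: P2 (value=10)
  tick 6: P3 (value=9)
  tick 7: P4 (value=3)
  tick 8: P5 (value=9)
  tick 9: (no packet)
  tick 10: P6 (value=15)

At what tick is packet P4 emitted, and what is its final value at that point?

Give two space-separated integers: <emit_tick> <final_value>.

Tick 1: [PARSE:P1(v=10,ok=F), VALIDATE:-, TRANSFORM:-, EMIT:-] out:-; in:P1
Tick 2: [PARSE:-, VALIDATE:P1(v=10,ok=F), TRANSFORM:-, EMIT:-] out:-; in:-
Tick 3: [PARSE:-, VALIDATE:-, TRANSFORM:P1(v=0,ok=F), EMIT:-] out:-; in:-
Tick 4: [PARSE:-, VALIDATE:-, TRANSFORM:-, EMIT:P1(v=0,ok=F)] out:-; in:-
Tick 5: [PARSE:P2(v=10,ok=F), VALIDATE:-, TRANSFORM:-, EMIT:-] out:P1(v=0); in:P2
Tick 6: [PARSE:P3(v=9,ok=F), VALIDATE:P2(v=10,ok=F), TRANSFORM:-, EMIT:-] out:-; in:P3
Tick 7: [PARSE:P4(v=3,ok=F), VALIDATE:P3(v=9,ok=F), TRANSFORM:P2(v=0,ok=F), EMIT:-] out:-; in:P4
Tick 8: [PARSE:P5(v=9,ok=F), VALIDATE:P4(v=3,ok=T), TRANSFORM:P3(v=0,ok=F), EMIT:P2(v=0,ok=F)] out:-; in:P5
Tick 9: [PARSE:-, VALIDATE:P5(v=9,ok=F), TRANSFORM:P4(v=6,ok=T), EMIT:P3(v=0,ok=F)] out:P2(v=0); in:-
Tick 10: [PARSE:P6(v=15,ok=F), VALIDATE:-, TRANSFORM:P5(v=0,ok=F), EMIT:P4(v=6,ok=T)] out:P3(v=0); in:P6
Tick 11: [PARSE:-, VALIDATE:P6(v=15,ok=F), TRANSFORM:-, EMIT:P5(v=0,ok=F)] out:P4(v=6); in:-
Tick 12: [PARSE:-, VALIDATE:-, TRANSFORM:P6(v=0,ok=F), EMIT:-] out:P5(v=0); in:-
Tick 13: [PARSE:-, VALIDATE:-, TRANSFORM:-, EMIT:P6(v=0,ok=F)] out:-; in:-
Tick 14: [PARSE:-, VALIDATE:-, TRANSFORM:-, EMIT:-] out:P6(v=0); in:-
P4: arrives tick 7, valid=True (id=4, id%4=0), emit tick 11, final value 6

Answer: 11 6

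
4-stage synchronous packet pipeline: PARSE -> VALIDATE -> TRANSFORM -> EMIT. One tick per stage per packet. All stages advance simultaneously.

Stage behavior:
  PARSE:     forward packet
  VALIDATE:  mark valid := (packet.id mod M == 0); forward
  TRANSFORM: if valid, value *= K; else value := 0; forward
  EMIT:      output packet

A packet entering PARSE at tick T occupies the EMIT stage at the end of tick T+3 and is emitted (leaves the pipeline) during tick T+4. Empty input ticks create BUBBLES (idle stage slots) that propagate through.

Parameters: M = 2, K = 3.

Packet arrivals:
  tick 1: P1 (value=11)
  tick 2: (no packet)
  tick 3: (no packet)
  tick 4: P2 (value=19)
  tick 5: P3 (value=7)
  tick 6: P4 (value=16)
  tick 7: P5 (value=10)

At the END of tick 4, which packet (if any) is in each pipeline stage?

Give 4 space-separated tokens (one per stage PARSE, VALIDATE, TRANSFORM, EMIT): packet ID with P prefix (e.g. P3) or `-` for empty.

Tick 1: [PARSE:P1(v=11,ok=F), VALIDATE:-, TRANSFORM:-, EMIT:-] out:-; in:P1
Tick 2: [PARSE:-, VALIDATE:P1(v=11,ok=F), TRANSFORM:-, EMIT:-] out:-; in:-
Tick 3: [PARSE:-, VALIDATE:-, TRANSFORM:P1(v=0,ok=F), EMIT:-] out:-; in:-
Tick 4: [PARSE:P2(v=19,ok=F), VALIDATE:-, TRANSFORM:-, EMIT:P1(v=0,ok=F)] out:-; in:P2
At end of tick 4: ['P2', '-', '-', 'P1']

Answer: P2 - - P1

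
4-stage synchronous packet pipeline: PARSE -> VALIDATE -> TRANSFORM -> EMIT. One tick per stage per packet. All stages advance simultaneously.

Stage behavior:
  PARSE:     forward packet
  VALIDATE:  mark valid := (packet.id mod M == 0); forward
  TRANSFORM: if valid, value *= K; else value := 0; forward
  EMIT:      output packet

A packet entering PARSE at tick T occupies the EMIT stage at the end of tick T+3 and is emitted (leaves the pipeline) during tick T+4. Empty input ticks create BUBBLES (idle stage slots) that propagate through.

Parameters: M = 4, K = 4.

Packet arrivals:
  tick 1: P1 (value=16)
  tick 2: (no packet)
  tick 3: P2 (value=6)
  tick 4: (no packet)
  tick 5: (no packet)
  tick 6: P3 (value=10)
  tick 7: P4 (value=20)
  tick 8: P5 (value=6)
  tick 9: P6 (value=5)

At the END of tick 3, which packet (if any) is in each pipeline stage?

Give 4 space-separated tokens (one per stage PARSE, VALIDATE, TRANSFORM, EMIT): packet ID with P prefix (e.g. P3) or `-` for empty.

Answer: P2 - P1 -

Derivation:
Tick 1: [PARSE:P1(v=16,ok=F), VALIDATE:-, TRANSFORM:-, EMIT:-] out:-; in:P1
Tick 2: [PARSE:-, VALIDATE:P1(v=16,ok=F), TRANSFORM:-, EMIT:-] out:-; in:-
Tick 3: [PARSE:P2(v=6,ok=F), VALIDATE:-, TRANSFORM:P1(v=0,ok=F), EMIT:-] out:-; in:P2
At end of tick 3: ['P2', '-', 'P1', '-']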